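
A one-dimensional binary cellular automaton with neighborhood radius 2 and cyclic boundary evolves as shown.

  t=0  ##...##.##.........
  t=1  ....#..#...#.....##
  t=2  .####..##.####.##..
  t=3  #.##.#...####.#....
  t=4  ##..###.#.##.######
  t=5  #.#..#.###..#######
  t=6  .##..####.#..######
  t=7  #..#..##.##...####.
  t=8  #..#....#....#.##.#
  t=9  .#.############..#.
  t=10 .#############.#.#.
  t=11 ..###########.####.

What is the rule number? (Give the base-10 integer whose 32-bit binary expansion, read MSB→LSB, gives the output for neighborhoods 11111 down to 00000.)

3467758910

  ##### -> #   bit 31 = 1  t=4,i=15
  ####. -> #   bit 30 = 1  t=2,i=3
  ###.# -> .   bit 29 = 0  t=2,i=13
  ###.. -> .   bit 28 = 0  t=2,i=4
  ##.## -> #   bit 27 = 1  t=0,i=7
  ##.#. -> #   bit 26 = 1  t=3,i=4
  ##..# -> #   bit 25 = 1  t=2,i=5
  ##... -> .   bit 24 = 0  t=0,i=2
  #.### -> #   bit 23 = 1  t=2,i=10
  #.##. -> .   bit 22 = 0  t=0,i=8
  #.#.# -> #   bit 21 = 1  t=4,i=8
  #.#.. -> #   bit 20 = 1  t=3,i=5
  #..## -> .   bit 19 = 0  t=2,i=6
  #..#. -> .   bit 18 = 0  t=1,i=6
  #...# -> .   bit 17 = 0  t=0,i=3
  #.... -> #   bit 16 = 1  t=0,i=11
  .#### -> #   bit 15 = 1  t=2,i=2
  .###. -> #   bit 14 = 1  t=4,i=5
  .##.# -> .   bit 13 = 0  t=0,i=6
  .##.. -> .   bit 12 = 0  t=0,i=1
  .#.## -> #   bit 11 = 1  t=3,i=1
  .#.#. -> #   bit 10 = 1  t=10,i=16
  .#..# -> .   bit 9 = 0  t=1,i=5
  .#... -> #   bit 8 = 1  t=1,i=8
  ..### -> .   bit 7 = 0  t=2,i=1
  ..##. -> .   bit 6 = 0  t=0,i=0
  ..#.# -> #   bit 5 = 1  t=3,i=0
  ..#.. -> #   bit 4 = 1  t=1,i=4
  ...## -> #   bit 3 = 1  t=0,i=4
  ...#. -> #   bit 2 = 1  t=1,i=3
  ....# -> #   bit 1 = 1  t=0,i=17
  ..... -> .   bit 0 = 0  t=0,i=12
  bits 11001110101100011100110100111110 = 3467758910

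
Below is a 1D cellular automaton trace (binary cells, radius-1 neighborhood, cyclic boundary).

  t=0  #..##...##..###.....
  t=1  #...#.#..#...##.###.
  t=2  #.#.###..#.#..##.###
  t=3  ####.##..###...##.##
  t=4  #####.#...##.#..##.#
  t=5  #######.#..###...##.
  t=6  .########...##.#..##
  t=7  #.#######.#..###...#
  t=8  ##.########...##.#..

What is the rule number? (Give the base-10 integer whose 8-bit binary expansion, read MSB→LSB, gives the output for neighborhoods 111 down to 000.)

229

  ###|#  b7=1 t=0,i=13
  ##.|#  b6=1 t=0,i=4
  #.#|#  b5=1 t=1,i=5
  #..|.  b4=0 t=0,i=1
  .##|.  b3=0 t=0,i=3
  .#.|#  b2=1 t=0,i=0
  ..#|.  b1=0 t=0,i=2
  ...|#  b0=1 t=0,i=6
  bits 11100101 = 229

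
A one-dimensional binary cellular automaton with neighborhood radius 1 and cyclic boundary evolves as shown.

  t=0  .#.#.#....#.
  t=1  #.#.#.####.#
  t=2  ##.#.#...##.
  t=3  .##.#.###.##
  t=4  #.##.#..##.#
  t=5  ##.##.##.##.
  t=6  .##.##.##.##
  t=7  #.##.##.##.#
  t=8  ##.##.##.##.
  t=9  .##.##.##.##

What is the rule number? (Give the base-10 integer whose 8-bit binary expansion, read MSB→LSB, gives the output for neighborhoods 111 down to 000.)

115

  ### -> .   bit 7 = 0  t=1,i=7
  ##. -> #   bit 6 = 1  t=1,i=0
  #.# -> #   bit 5 = 1  t=0,i=2
  #.. -> #   bit 4 = 1  t=0,i=6
  .## -> .   bit 3 = 0  t=1,i=6
  .#. -> .   bit 2 = 0  t=0,i=1
  ..# -> #   bit 1 = 1  t=0,i=0
  ... -> #   bit 0 = 1  t=0,i=7
  bits 01110011 = 115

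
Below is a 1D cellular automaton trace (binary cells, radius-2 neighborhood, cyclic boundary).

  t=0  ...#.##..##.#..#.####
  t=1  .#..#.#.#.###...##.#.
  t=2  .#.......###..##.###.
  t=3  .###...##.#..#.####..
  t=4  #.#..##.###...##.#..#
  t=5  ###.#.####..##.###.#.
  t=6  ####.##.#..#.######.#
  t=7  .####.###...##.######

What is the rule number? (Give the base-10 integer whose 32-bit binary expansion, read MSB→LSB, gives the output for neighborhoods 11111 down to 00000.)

3969612058

  #####|#  b31=1 t=6,i=1
  ####.|#  b30=1 t=0,i=19
  ###.#|#  b29=1 t=5,i=2
  ###..|.  b28=0 t=0,i=20
  ##.##|#  b27=1 t=2,i=16
  ##.#.|#  b26=1 t=0,i=11
  ##..#|.  b25=0 t=0,i=7
  ##...|.  b24=0 t=0,i=0
  #.###|#  b23=1 t=0,i=17
  #.##.|.  b22=0 t=0,i=5
  #.#.#|.  b21=0 t=1,i=6
  #.#..|#  b20=1 t=0,i=12
  #..##|#  b19=1 t=0,i=8
  #..#.|.  b18=0 t=0,i=14
  #...#|#  b17=1 t=0,i=1
  #....|#  b16=1 t=2,i=3
  .####|.  b15=0 t=0,i=18
  .###.|#  b14=1 t=1,i=11
  .##.#|#  b13=1 t=0,i=10
  .##..|#  b12=1 t=0,i=6
  .#.##|#  b11=1 t=0,i=4
  .#.#.|.  b10=0 t=1,i=5
  .#..#|.  b9=0 t=0,i=13
  .#...|#  b8=1 t=2,i=2
  ..###|.  b7=0 t=2,i=9
  ..##.|.  b6=0 t=0,i=9
  ..#.#|.  b5=0 t=0,i=3
  ..#..|#  b4=1 t=1,i=1
  ...##|#  b3=1 t=1,i=15
  ...#.|.  b2=0 t=0,i=2
  ....#|#  b1=1 t=2,i=7
  .....|.  b0=0 t=2,i=4
  bits 11101100100110110111100100011010 = 3969612058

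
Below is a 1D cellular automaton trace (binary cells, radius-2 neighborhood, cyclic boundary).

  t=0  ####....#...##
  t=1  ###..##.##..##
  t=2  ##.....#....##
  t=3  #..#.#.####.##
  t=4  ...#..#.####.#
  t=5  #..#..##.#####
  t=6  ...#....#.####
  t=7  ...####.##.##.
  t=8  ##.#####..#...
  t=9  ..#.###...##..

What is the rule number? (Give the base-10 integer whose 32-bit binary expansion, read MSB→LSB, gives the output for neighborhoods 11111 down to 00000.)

  ##### -> #   bit 31 = 1  t=0,i=0
  ####. -> #   bit 30 = 1  t=0,i=2
  ###.# -> #   bit 29 = 1  t=3,i=10
  ###.. -> .   bit 28 = 0  t=0,i=3
  ##.## -> #   bit 27 = 1  t=1,i=7
  ##.#. -> #   bit 26 = 1  t=4,i=12
  ##..# -> .   bit 25 = 0  t=1,i=3
  ##... -> .   bit 24 = 0  t=0,i=4
  #.### -> .   bit 23 = 0  t=3,i=7
  #.##. -> .   bit 22 = 0  t=1,i=8
  #.#.# -> .   bit 21 = 0  t=3,i=5
  #.#.. -> #   bit 20 = 1  t=4,i=13
  #..## -> .   bit 19 = 0  t=1,i=4
  #..#. -> .   bit 18 = 0  t=3,i=2
  #...# -> .   bit 17 = 0  t=0,i=10
  #.... -> #   bit 16 = 1  t=0,i=5
  .#### -> #   bit 15 = 1  t=0,i=13
  .###. -> #   bit 14 = 1  t=3,i=13
  .##.# -> .   bit 13 = 0  t=1,i=6
  .##.. -> .   bit 12 = 0  t=1,i=9
  .#.## -> #   bit 11 = 1  t=3,i=6
  .#.#. -> .   bit 10 = 0  t=3,i=4
  .#..# -> .   bit 9 = 0  t=4,i=4
  .#... -> #   bit 8 = 1  t=0,i=9
  ..### -> #   bit 7 = 1  t=0,i=12
  ..##. -> .   bit 6 = 0  t=1,i=5
  ..#.# -> #   bit 5 = 1  t=3,i=3
  ..#.. -> #   bit 4 = 1  t=0,i=8
  ...## -> .   bit 3 = 0  t=0,i=11
  ...#. -> .   bit 2 = 0  t=0,i=7
  ....# -> #   bit 1 = 1  t=0,i=6
  ..... -> .   bit 0 = 0  t=2,i=4
  bits 11101100000100011100100110110010 = 3960588722

3960588722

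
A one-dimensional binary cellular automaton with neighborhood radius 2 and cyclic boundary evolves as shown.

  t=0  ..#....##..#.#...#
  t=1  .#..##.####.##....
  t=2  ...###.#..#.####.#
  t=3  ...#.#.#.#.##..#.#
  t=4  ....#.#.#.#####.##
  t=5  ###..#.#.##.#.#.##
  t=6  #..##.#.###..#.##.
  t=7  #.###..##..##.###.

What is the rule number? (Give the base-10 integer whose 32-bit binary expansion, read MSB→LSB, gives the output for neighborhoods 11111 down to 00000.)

  [31] ##### => #  t=4,i=12
  [30] ####. => .  t=1,i=9
  [29] ###.# => #  t=1,i=10
  [28] ###.. => .  t=5,i=2
  [27] ##.## => .  t=1,i=6
  [26] ##.#. => .  t=2,i=6
  [25] ##..# => #  t=0,i=9
  [24] ##... => #  t=1,i=14
  [23] #.### => #  t=1,i=7
  [22] #.##. => #  t=1,i=12
  [21] #.#.# => .  t=3,i=5
  [20] #.#.. => #  t=0,i=13
  [19] #..## => #  t=1,i=3
  [18] #..#. => #  t=0,i=1
  [17] #...# => .  t=0,i=15
  [16] #.... => #  t=0,i=4
  [15] .#### => .  t=1,i=8
  [14] .###. => .  t=2,i=4
  [13] .##.# => #  t=1,i=5
  [12] .##.. => #  t=0,i=8
  [11] .#.## => #  t=2,i=11
  [10] .#.#. => #  t=0,i=12
  [9] .#..# => .  t=0,i=0
  [8] .#... => .  t=0,i=3
  [7] ..### => #  t=2,i=3
  [6] ..##. => #  t=0,i=7
  [5] ..#.# => .  t=0,i=11
  [4] ..#.. => .  t=0,i=2
  [3] ...## => .  t=0,i=6
  [2] ...#. => .  t=0,i=16
  [1] ....# => #  t=0,i=5
  [0] ..... => .  t=1,i=16
  bits 10100011110111010011110011000010 = 2749185218

2749185218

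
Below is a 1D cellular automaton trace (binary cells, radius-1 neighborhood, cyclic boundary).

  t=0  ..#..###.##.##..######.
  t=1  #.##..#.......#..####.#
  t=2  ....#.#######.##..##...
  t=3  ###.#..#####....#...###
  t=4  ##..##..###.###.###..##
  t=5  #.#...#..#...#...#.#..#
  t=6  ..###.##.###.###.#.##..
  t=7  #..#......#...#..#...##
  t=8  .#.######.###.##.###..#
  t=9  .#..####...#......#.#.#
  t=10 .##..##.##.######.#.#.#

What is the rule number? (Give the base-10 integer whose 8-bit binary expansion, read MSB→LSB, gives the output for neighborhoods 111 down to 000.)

149

  ###|#  b7=1 t=0,i=6
  ##.|.  b6=0 t=0,i=7
  #.#|.  b5=0 t=0,i=8
  #..|#  b4=1 t=0,i=3
  .##|.  b3=0 t=0,i=5
  .#.|#  b2=1 t=0,i=2
  ..#|.  b1=0 t=0,i=1
  ...|#  b0=1 t=0,i=0
  bits 10010101 = 149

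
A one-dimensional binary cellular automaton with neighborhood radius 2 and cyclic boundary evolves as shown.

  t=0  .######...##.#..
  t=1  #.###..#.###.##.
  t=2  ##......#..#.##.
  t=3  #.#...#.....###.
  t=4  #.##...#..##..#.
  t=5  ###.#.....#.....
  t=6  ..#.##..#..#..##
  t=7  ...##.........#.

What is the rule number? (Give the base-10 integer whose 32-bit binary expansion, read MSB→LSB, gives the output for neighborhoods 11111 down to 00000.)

  nb #####: next=#  (t=0,i=3, bit31=1)
  nb ####.: next=.  (t=0,i=5, bit30=0)
  nb ###.#: next=#  (t=1,i=11, bit29=1)
  nb ###..: next=.  (t=0,i=6, bit28=0)
  nb ##.##: next=.  (t=1,i=12, bit27=0)
  nb ##.#.: next=.  (t=0,i=12, bit26=0)
  nb ##..#: next=.  (t=1,i=5, bit25=0)
  nb ##...: next=#  (t=0,i=7, bit24=1)
  nb #.###: next=.  (t=1,i=2, bit23=0)
  nb #.##.: next=#  (t=1,i=13, bit22=1)
  nb #.#.#: next=#  (t=1,i=0, bit21=1)
  nb #.#..: next=#  (t=0,i=13, bit20=1)
  nb #..##: next=.  (t=4,i=9, bit19=0)
  nb #..#.: next=.  (t=1,i=6, bit18=0)
  nb #...#: next=.  (t=0,i=8, bit17=0)
  nb #....: next=.  (t=2,i=3, bit16=0)
  nb .####: next=#  (t=0,i=2, bit15=1)
  nb .###.: next=.  (t=1,i=3, bit14=0)
  nb .##.#: next=#  (t=0,i=11, bit13=1)
  nb .##..: next=.  (t=2,i=1, bit12=0)
  nb .#.##: next=#  (t=1,i=1, bit11=1)
  nb .#.#.: next=.  (t=3,i=1, bit10=0)
  nb .#..#: next=.  (t=2,i=9, bit9=0)
  nb .#...: next=#  (t=0,i=14, bit8=1)
  nb ..###: next=.  (t=0,i=1, bit7=0)
  nb ..##.: next=#  (t=0,i=10, bit6=1)
  nb ..#.#: next=.  (t=1,i=7, bit5=0)
  nb ..#..: next=.  (t=2,i=8, bit4=0)
  nb ...##: next=#  (t=0,i=0, bit3=1)
  nb ...#.: next=.  (t=2,i=7, bit2=0)
  nb ....#: next=#  (t=2,i=6, bit1=1)
  nb .....: next=.  (t=2,i=4, bit0=0)
  bits 10100001011100001010100101001010 = 2708515146

2708515146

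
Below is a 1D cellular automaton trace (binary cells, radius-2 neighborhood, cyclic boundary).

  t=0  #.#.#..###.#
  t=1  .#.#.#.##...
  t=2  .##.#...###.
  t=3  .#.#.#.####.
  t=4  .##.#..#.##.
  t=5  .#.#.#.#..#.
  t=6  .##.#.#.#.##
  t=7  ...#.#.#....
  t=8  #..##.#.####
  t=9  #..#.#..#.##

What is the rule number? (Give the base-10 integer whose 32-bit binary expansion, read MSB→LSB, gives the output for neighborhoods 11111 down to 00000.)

3582023673

  [31] ##### => #  t=8,i=10
  [30] ####. => #  t=3,i=9
  [29] ###.# => .  t=0,i=9
  [28] ###.. => #  t=2,i=10
  [27] ##.## => .  t=0,i=10
  [26] ##.#. => #  t=0,i=1
  [25] ##..# => .  t=2,i=11
  [24] ##... => #  t=1,i=9
  [23] #.### => #  t=3,i=7
  [22] #.##. => .  t=0,i=11
  [21] #.#.# => .  t=0,i=2
  [20] #.#.. => .  t=0,i=4
  [19] #..## => .  t=0,i=6
  [18] #..#. => .  t=3,i=0
  [17] #...# => .  t=2,i=6
  [16] #.... => #  t=1,i=10
  [15] .#### => .  t=3,i=8
  [14] .###. => #  t=0,i=8
  [13] .##.# => .  t=0,i=0
  [12] .##.. => #  t=1,i=8
  [11] .#.## => .  t=1,i=6
  [10] .#.#. => #  t=0,i=3
  [9] .#..# => #  t=0,i=5
  [8] .#... => #  t=2,i=5
  [7] ..### => #  t=0,i=7
  [6] ..##. => #  t=2,i=1
  [5] ..#.# => #  t=1,i=1
  [4] ..#.. => #  t=5,i=10
  [3] ...## => #  t=2,i=7
  [2] ...#. => .  t=1,i=0
  [1] ....# => .  t=1,i=11
  [0] ..... => #  t=7,i=0
  bits 11010101100000010101011111111001 = 3582023673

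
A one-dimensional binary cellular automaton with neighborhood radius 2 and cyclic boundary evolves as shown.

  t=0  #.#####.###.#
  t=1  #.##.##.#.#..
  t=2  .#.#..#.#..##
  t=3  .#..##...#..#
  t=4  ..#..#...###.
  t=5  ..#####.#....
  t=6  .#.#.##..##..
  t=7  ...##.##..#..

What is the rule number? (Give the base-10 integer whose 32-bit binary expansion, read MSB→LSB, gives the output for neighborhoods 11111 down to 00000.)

1655028504

  #####|.  b31=0 t=0,i=4
  ####.|#  b30=1 t=0,i=5
  ###.#|#  b29=1 t=0,i=6
  ###..|.  b28=0 t=4,i=11
  ##.##|.  b27=0 t=0,i=1
  ##.#.|.  b26=0 t=1,i=7
  ##..#|#  b25=1 t=6,i=7
  ##...|.  b24=0 t=3,i=6
  #.###|#  b23=1 t=0,i=2
  #.##.|.  b22=0 t=0,i=12
  #.#.#|#  b21=1 t=1,i=8
  #.#..|.  b20=0 t=1,i=10
  #..##|.  b19=0 t=2,i=10
  #..#.|#  b18=1 t=1,i=12
  #...#|.  b17=0 t=3,i=7
  #....|#  b16=1 t=5,i=10
  .####|#  b15=1 t=0,i=3
  .###.|.  b14=0 t=0,i=9
  .##.#|#  b13=1 t=0,i=0
  .##..|#  b12=1 t=3,i=5
  .#.##|#  b11=1 t=1,i=1
  .#.#.|.  b10=0 t=1,i=9
  .#..#|#  b9=1 t=1,i=11
  .#...|#  b8=1 t=4,i=6
  ..###|.  b7=0 t=4,i=9
  ..##.|.  b6=0 t=2,i=11
  ..#.#|.  b5=0 t=1,i=0
  ..#..|#  b4=1 t=3,i=9
  ...##|#  b3=1 t=4,i=8
  ...#.|.  b2=0 t=3,i=8
  ....#|.  b1=0 t=5,i=0
  .....|.  b0=0 t=5,i=11
  bits 01100010101001011011101100011000 = 1655028504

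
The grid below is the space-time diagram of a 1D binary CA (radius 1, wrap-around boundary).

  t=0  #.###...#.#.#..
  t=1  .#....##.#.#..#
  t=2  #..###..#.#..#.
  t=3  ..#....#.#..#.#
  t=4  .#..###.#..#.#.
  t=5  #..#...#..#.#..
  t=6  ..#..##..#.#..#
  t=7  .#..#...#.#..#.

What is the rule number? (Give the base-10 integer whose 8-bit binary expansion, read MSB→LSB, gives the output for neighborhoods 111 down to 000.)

  ### -> .   bit 7 = 0  t=0,i=3
  ##. -> .   bit 6 = 0  t=0,i=4
  #.# -> #   bit 5 = 1  t=0,i=1
  #.. -> .   bit 4 = 0  t=0,i=5
  .## -> .   bit 3 = 0  t=0,i=2
  .#. -> .   bit 2 = 0  t=0,i=0
  ..# -> #   bit 1 = 1  t=0,i=7
  ... -> #   bit 0 = 1  t=0,i=6
  bits 00100011 = 35

35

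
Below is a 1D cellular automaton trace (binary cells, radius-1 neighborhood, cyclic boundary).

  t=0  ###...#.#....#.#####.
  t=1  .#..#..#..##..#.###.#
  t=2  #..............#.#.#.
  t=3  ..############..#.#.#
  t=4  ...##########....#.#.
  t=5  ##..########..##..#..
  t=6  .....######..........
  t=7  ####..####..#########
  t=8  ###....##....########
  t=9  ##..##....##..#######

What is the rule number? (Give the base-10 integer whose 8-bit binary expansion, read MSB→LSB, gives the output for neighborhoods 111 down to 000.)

  ### -> #   bit 7 = 1  t=0,i=1
  ##. -> .   bit 6 = 0  t=0,i=2
  #.# -> #   bit 5 = 1  t=0,i=7
  #.. -> .   bit 4 = 0  t=0,i=3
  .## -> .   bit 3 = 0  t=0,i=0
  .#. -> .   bit 2 = 0  t=0,i=6
  ..# -> .   bit 1 = 0  t=0,i=5
  ... -> #   bit 0 = 1  t=0,i=4
  bits 10100001 = 161

161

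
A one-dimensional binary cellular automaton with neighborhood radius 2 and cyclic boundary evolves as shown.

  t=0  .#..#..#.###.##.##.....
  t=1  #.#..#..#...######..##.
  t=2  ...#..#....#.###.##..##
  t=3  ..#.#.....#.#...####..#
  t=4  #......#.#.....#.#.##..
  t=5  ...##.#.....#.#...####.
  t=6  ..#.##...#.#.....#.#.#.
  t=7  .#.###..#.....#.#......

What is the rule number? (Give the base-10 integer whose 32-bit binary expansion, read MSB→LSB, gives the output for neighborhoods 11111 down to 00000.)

  ##### -> #   bit 31 = 1  t=1,i=14
  ####. -> .   bit 30 = 0  t=1,i=16
  ###.# -> .   bit 29 = 0  t=0,i=11
  ###.. -> #   bit 28 = 1  t=1,i=17
  ##.## -> #   bit 27 = 1  t=0,i=12
  ##.#. -> #   bit 26 = 1  t=1,i=22
  ##..# -> #   bit 25 = 1  t=1,i=18
  ##... -> .   bit 24 = 0  t=0,i=18
  #.### -> .   bit 23 = 0  t=0,i=9
  #.##. -> #   bit 22 = 1  t=0,i=13
  #.#.# -> .   bit 21 = 0  t=1,i=0
  #.#.. -> .   bit 20 = 0  t=1,i=2
  #..## -> .   bit 19 = 0  t=1,i=19
  #..#. -> .   bit 18 = 0  t=0,i=3
  #...# -> .   bit 17 = 0  t=1,i=10
  #.... -> .   bit 16 = 0  t=0,i=19
  .#### -> #   bit 15 = 1  t=1,i=13
  .###. -> .   bit 14 = 0  t=0,i=10
  .##.# -> #   bit 13 = 1  t=0,i=14
  .##.. -> #   bit 12 = 1  t=0,i=17
  .#.## -> #   bit 11 = 1  t=0,i=8
  .#.#. -> .   bit 10 = 0  t=1,i=1
  .#..# -> #   bit 9 = 1  t=0,i=2
  .#... -> .   bit 8 = 0  t=1,i=9
  ..### -> .   bit 7 = 0  t=1,i=12
  ..##. -> .   bit 6 = 0  t=1,i=20
  ..#.# -> .   bit 5 = 0  t=0,i=7
  ..#.. -> .   bit 4 = 0  t=0,i=1
  ...## -> #   bit 3 = 1  t=1,i=11
  ...#. -> #   bit 2 = 1  t=0,i=0
  ....# -> .   bit 1 = 0  t=0,i=22
  ..... -> #   bit 0 = 1  t=0,i=20
  bits 10011110010000001011101000001101 = 2655042061

2655042061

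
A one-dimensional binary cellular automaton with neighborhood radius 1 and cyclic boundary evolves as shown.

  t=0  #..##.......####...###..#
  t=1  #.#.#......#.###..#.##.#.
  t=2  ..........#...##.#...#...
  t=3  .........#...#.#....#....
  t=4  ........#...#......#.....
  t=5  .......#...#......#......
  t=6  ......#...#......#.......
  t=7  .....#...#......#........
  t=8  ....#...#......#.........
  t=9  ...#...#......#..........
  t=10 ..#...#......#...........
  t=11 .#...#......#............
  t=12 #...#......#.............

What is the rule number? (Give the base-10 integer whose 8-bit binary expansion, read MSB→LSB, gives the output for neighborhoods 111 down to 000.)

194

  [7] ### => #  t=0,i=13
  [6] ##. => #  t=0,i=0
  [5] #.# => .  t=1,i=1
  [4] #.. => .  t=0,i=1
  [3] .## => .  t=0,i=3
  [2] .#. => .  t=1,i=0
  [1] ..# => #  t=0,i=2
  [0] ... => .  t=0,i=6
  bits 11000010 = 194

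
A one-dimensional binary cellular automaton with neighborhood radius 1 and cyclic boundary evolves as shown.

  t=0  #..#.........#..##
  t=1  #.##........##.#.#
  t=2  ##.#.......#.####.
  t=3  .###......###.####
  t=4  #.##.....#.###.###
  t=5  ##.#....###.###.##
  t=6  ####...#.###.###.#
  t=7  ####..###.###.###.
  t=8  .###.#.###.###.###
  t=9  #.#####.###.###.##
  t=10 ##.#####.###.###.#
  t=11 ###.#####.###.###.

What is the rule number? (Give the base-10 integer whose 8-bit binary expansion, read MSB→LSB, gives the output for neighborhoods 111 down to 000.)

  ### -> #   bit 7 = 1  t=0,i=17
  ##. -> #   bit 6 = 1  t=0,i=0
  #.# -> #   bit 5 = 1  t=1,i=1
  #.. -> .   bit 4 = 0  t=0,i=1
  .## -> .   bit 3 = 0  t=0,i=16
  .#. -> #   bit 2 = 1  t=0,i=3
  ..# -> #   bit 1 = 1  t=0,i=2
  ... -> .   bit 0 = 0  t=0,i=5
  bits 11100110 = 230

230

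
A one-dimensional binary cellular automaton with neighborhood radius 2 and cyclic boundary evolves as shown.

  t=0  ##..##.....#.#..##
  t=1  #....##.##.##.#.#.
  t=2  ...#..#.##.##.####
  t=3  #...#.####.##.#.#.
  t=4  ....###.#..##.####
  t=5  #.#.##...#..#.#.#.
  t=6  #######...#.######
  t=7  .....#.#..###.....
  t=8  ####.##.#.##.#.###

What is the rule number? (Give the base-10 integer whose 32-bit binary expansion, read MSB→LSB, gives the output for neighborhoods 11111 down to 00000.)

1105231523

  nb #####: next=.  (t=6,i=0, bit31=0)
  nb ####.: next=#  (t=0,i=0, bit30=1)
  nb ###.#: next=.  (t=3,i=9, bit29=0)
  nb ###..: next=.  (t=0,i=1, bit28=0)
  nb ##.##: next=.  (t=1,i=7, bit27=0)
  nb ##.#.: next=.  (t=1,i=13, bit26=0)
  nb ##..#: next=.  (t=0,i=2, bit25=0)
  nb ##...: next=#  (t=0,i=6, bit24=1)
  nb #.###: next=#  (t=2,i=14, bit23=1)
  nb #.##.: next=#  (t=1,i=8, bit22=1)
  nb #.#.#: next=#  (t=1,i=14, bit21=1)
  nb #.#..: next=.  (t=0,i=13, bit20=0)
  nb #..##: next=.  (t=0,i=3, bit19=0)
  nb #..#.: next=.  (t=2,i=5, bit18=0)
  nb #...#: next=.  (t=2,i=1, bit17=0)
  nb #....: next=.  (t=0,i=7, bit16=0)
  nb .####: next=.  (t=0,i=17, bit15=0)
  nb .###.: next=#  (t=4,i=5, bit14=1)
  nb .##.#: next=#  (t=1,i=6, bit13=1)
  nb .##..: next=#  (t=0,i=5, bit12=1)
  nb .#.##: next=#  (t=2,i=7, bit11=1)
  nb .#.#.: next=#  (t=0,i=12, bit10=1)
  nb .#..#: next=#  (t=0,i=14, bit9=1)
  nb .#...: next=.  (t=1,i=1, bit8=0)
  nb ..###: next=#  (t=0,i=16, bit7=1)
  nb ..##.: next=.  (t=0,i=4, bit6=0)
  nb ..#.#: next=#  (t=0,i=11, bit5=1)
  nb ..#..: next=.  (t=2,i=3, bit4=0)
  nb ...##: next=.  (t=1,i=4, bit3=0)
  nb ...#.: next=.  (t=0,i=10, bit2=0)
  nb ....#: next=#  (t=0,i=9, bit1=1)
  nb .....: next=#  (t=0,i=8, bit0=1)
  bits 01000001111000000111111010100011 = 1105231523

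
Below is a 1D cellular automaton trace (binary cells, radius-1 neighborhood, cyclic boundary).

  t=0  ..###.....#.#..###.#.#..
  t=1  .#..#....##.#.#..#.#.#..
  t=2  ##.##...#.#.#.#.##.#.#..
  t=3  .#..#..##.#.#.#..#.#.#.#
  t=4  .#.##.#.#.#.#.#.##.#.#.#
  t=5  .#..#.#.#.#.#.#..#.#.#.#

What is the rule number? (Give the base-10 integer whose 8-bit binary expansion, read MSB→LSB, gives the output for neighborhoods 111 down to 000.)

70

  [7] ### => .  t=0,i=3
  [6] ##. => #  t=0,i=4
  [5] #.# => .  t=0,i=11
  [4] #.. => .  t=0,i=5
  [3] .## => .  t=0,i=2
  [2] .#. => #  t=0,i=10
  [1] ..# => #  t=0,i=1
  [0] ... => .  t=0,i=0
  bits 01000110 = 70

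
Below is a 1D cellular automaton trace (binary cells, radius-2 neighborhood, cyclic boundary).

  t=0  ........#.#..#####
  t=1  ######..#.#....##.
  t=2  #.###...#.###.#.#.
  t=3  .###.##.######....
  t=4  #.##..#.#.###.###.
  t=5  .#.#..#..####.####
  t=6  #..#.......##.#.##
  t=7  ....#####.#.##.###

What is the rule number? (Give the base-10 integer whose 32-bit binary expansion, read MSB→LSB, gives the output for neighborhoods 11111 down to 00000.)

3851647273

  #####|#  b31=1 t=0,i=15
  ####.|#  b30=1 t=0,i=16
  ###.#|#  b29=1 t=2,i=12
  ###..|.  b28=0 t=0,i=17
  ##.##|.  b27=0 t=1,i=17
  ##.#.|#  b26=1 t=2,i=13
  ##..#|.  b25=0 t=1,i=6
  ##...|#  b24=1 t=0,i=0
  #.###|#  b23=1 t=1,i=0
  #.##.|.  b22=0 t=3,i=5
  #.#.#|.  b21=0 t=2,i=0
  #.#..|#  b20=1 t=0,i=10
  #..##|.  b19=0 t=0,i=12
  #..#.|.  b18=0 t=1,i=7
  #...#|#  b17=1 t=2,i=6
  #....|#  b16=1 t=0,i=1
  .####|.  b15=0 t=0,i=14
  .###.|#  b14=1 t=2,i=3
  .##.#|#  b13=1 t=1,i=16
  .##..|#  b12=1 t=4,i=3
  .#.##|#  b11=1 t=2,i=1
  .#.#.|.  b10=0 t=0,i=9
  .#..#|.  b9=0 t=0,i=11
  .#...|#  b8=1 t=1,i=11
  ..###|.  b7=0 t=0,i=13
  ..##.|.  b6=0 t=1,i=15
  ..#.#|#  b5=1 t=0,i=8
  ..#..|.  b4=0 t=5,i=6
  ...##|#  b3=1 t=1,i=14
  ...#.|.  b2=0 t=0,i=7
  ....#|.  b1=0 t=0,i=6
  .....|#  b0=1 t=0,i=2
  bits 11100101100100110111100100101001 = 3851647273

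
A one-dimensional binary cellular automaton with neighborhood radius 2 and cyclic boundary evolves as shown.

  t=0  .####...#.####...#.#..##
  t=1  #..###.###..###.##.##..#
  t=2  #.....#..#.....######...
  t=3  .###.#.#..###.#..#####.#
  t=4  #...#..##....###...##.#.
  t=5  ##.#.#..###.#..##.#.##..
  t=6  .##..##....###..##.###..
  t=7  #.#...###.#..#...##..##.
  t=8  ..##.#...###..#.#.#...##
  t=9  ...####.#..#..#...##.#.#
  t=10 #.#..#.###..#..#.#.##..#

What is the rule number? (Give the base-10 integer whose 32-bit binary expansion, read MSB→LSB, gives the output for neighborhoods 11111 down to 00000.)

3713088301

  ##### -> #   bit 31 = 1  t=2,i=17
  ####. -> #   bit 30 = 1  t=0,i=3
  ###.# -> .   bit 29 = 0  t=1,i=5
  ###.. -> #   bit 28 = 1  t=0,i=4
  ##.## -> #   bit 27 = 1  t=0,i=0
  ##.#. -> #   bit 26 = 1  t=3,i=4
  ##..# -> .   bit 25 = 0  t=1,i=1
  ##... -> #   bit 24 = 1  t=0,i=5
  #.### -> .   bit 23 = 0  t=0,i=1
  #.##. -> #   bit 22 = 1  t=1,i=16
  #.#.# -> .   bit 21 = 0  t=3,i=5
  #.#.. -> #   bit 20 = 1  t=0,i=19
  #..## -> .   bit 19 = 0  t=0,i=21
  #..#. -> .   bit 18 = 0  t=2,i=8
  #...# -> .   bit 17 = 0  t=0,i=6
  #.... -> #   bit 16 = 1  t=2,i=2
  .#### -> .   bit 15 = 0  t=0,i=2
  .###. -> .   bit 14 = 0  t=1,i=4
  .##.# -> #   bit 13 = 1  t=0,i=23
  .##.. -> #   bit 12 = 1  t=1,i=0
  .#.## -> #   bit 11 = 1  t=0,i=9
  .#.#. -> .   bit 10 = 0  t=0,i=18
  .#..# -> #   bit 9 = 1  t=0,i=20
  .#... -> #   bit 8 = 1  t=2,i=1
  ..### -> .   bit 7 = 0  t=1,i=3
  ..##. -> .   bit 6 = 0  t=0,i=22
  ..#.# -> #   bit 5 = 1  t=0,i=8
  ..#.. -> .   bit 4 = 0  t=2,i=0
  ...## -> #   bit 3 = 1  t=2,i=14
  ...#. -> #   bit 2 = 1  t=0,i=7
  ....# -> .   bit 1 = 0  t=2,i=4
  ..... -> #   bit 0 = 1  t=2,i=3
  bits 11011101010100010011101100101101 = 3713088301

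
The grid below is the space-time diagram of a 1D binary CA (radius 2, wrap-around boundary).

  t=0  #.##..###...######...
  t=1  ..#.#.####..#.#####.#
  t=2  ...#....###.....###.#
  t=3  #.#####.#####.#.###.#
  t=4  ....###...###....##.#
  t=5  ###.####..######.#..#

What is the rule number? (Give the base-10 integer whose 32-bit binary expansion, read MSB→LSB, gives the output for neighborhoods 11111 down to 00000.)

  nb #####: next=#  (t=0,i=14, bit31=1)
  nb ####.: next=#  (t=0,i=16, bit30=1)
  nb ###.#: next=#  (t=1,i=18, bit29=1)
  nb ###..: next=#  (t=0,i=8, bit28=1)
  nb ##.##: next=.  (t=3,i=1, bit27=0)
  nb ##.#.: next=.  (t=1,i=19, bit26=0)
  nb ##..#: next=#  (t=0,i=4, bit25=1)
  nb ##...: next=#  (t=0,i=9, bit24=1)
  nb #.###: next=.  (t=1,i=6, bit23=0)
  nb #.##.: next=#  (t=0,i=2, bit22=1)
  nb #.#.#: next=.  (t=1,i=4, bit21=0)
  nb #.#..: next=#  (t=1,i=20, bit20=1)
  nb #..##: next=.  (t=0,i=5, bit19=0)
  nb #..#.: next=.  (t=1,i=1, bit18=0)
  nb #...#: next=.  (t=0,i=10, bit17=0)
  nb #....: next=#  (t=2,i=5, bit16=1)
  nb .####: next=.  (t=0,i=13, bit15=0)
  nb .###.: next=#  (t=0,i=7, bit14=1)
  nb .##.#: next=.  (t=3,i=0, bit13=0)
  nb .##..: next=.  (t=0,i=3, bit12=0)
  nb .#.##: next=.  (t=0,i=1, bit11=0)
  nb .#.#.: next=#  (t=1,i=3, bit10=1)
  nb .#..#: next=.  (t=1,i=0, bit9=0)
  nb .#...: next=#  (t=2,i=0, bit8=1)
  nb ..###: next=#  (t=0,i=6, bit7=1)
  nb ..##.: next=#  (t=4,i=17, bit6=1)
  nb ..#.#: next=.  (t=0,i=0, bit5=0)
  nb ..#..: next=#  (t=2,i=3, bit4=1)
  nb ...##: next=.  (t=0,i=11, bit3=0)
  nb ...#.: next=#  (t=0,i=20, bit2=1)
  nb ....#: next=#  (t=2,i=6, bit1=1)
  nb .....: next=.  (t=2,i=13, bit0=0)
  bits 11110011010100010100010111010110 = 4082189782

4082189782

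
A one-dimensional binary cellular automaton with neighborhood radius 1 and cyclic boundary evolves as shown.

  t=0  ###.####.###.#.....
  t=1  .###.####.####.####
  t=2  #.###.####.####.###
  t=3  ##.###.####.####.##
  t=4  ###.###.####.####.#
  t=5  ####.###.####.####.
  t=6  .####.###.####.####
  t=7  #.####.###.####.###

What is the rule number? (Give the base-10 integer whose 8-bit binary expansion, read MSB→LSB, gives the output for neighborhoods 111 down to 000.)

  ###|#  b7=1 t=0,i=1
  ##.|#  b6=1 t=0,i=2
  #.#|#  b5=1 t=0,i=3
  #..|.  b4=0 t=0,i=14
  .##|.  b3=0 t=0,i=0
  .#.|#  b2=1 t=0,i=13
  ..#|#  b1=1 t=0,i=18
  ...|#  b0=1 t=0,i=15
  bits 11100111 = 231

231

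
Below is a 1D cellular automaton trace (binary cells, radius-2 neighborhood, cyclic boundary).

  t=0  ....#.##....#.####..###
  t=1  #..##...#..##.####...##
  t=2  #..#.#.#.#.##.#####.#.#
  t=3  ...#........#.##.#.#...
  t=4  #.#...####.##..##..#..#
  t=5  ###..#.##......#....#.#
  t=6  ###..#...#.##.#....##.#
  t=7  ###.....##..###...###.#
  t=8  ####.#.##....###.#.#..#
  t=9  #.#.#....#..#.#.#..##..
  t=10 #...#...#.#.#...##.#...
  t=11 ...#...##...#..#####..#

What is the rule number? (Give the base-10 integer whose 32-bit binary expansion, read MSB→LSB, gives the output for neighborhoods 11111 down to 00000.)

1435558509

  [31] ##### => .  t=2,i=16
  [30] ####. => #  t=0,i=16
  [29] ###.# => .  t=2,i=18
  [28] ###.. => #  t=0,i=17
  [27] ##.## => .  t=1,i=13
  [26] ##.#. => #  t=2,i=19
  [25] ##..# => .  t=0,i=18
  [24] ##... => #  t=0,i=0
  [23] #.### => #  t=0,i=14
  [22] #.##. => .  t=0,i=6
  [21] #.#.# => .  t=2,i=5
  [20] #.#.. => #  t=3,i=19
  [19] #..## => .  t=0,i=19
  [18] #..#. => .  t=2,i=2
  [17] #...# => .  t=1,i=6
  [16] #.... => .  t=0,i=1
  [15] .#### => #  t=0,i=15
  [14] .###. => #  t=0,i=21
  [13] .##.# => #  t=1,i=12
  [12] .##.. => .  t=0,i=7
  [11] .#.## => .  t=0,i=5
  [10] .#.#. => .  t=2,i=4
  [9] .#..# => #  t=1,i=9
  [8] .#... => .  t=3,i=4
  [7] ..### => .  t=0,i=20
  [6] ..##. => #  t=1,i=3
  [5] ..#.# => #  t=0,i=4
  [4] ..#.. => .  t=1,i=8
  [3] ...## => #  t=1,i=20
  [2] ...#. => #  t=0,i=3
  [1] ....# => .  t=0,i=2
  [0] ..... => #  t=3,i=0
  bits 01010101100100001110001001101101 = 1435558509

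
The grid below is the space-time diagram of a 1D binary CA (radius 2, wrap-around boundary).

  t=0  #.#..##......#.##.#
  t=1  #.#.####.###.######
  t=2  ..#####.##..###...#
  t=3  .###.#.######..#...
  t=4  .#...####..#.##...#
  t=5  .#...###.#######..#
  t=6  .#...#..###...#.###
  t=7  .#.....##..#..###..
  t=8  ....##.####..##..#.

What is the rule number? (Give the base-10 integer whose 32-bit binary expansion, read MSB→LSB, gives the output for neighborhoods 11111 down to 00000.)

  [31] ##### => .  t=1,i=15
  [30] ####. => #  t=1,i=6
  [29] ###.# => .  t=1,i=0
  [28] ###.. => .  t=2,i=14
  [27] ##.## => #  t=0,i=17
  [26] ##.#. => .  t=0,i=1
  [25] ##..# => #  t=2,i=10
  [24] ##... => #  t=0,i=7
  [23] #.### => #  t=1,i=4
  [22] #.##. => #  t=0,i=15
  [21] #.#.# => #  t=1,i=2
  [20] #.#.. => #  t=0,i=2
  [19] #..## => #  t=0,i=4
  [18] #..#. => #  t=3,i=14
  [17] #...# => .  t=2,i=16
  [16] #.... => .  t=0,i=8
  [15] .#### => #  t=1,i=5
  [14] .###. => .  t=1,i=10
  [13] .##.# => #  t=0,i=0
  [12] .##.. => #  t=0,i=6
  [11] .#.## => #  t=0,i=14
  [10] .#.#. => .  t=4,i=0
  [9] .#..# => .  t=0,i=3
  [8] .#... => .  t=3,i=16
  [7] ..### => #  t=2,i=2
  [6] ..##. => #  t=0,i=5
  [5] ..#.# => #  t=0,i=13
  [4] ..#.. => .  t=2,i=18
  [3] ...## => .  t=3,i=0
  [2] ...#. => .  t=0,i=12
  [1] ....# => #  t=0,i=11
  [0] ..... => #  t=0,i=9
  bits 01001011111111001011100011100011 = 1274853603

1274853603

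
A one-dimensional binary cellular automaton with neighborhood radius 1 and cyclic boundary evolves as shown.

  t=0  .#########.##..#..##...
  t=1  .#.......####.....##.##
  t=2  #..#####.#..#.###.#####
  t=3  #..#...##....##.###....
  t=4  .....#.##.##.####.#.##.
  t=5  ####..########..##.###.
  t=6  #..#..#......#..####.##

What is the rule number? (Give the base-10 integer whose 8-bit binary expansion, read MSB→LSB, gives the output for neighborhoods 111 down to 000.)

  nb ###: next=.  (t=0,i=2, bit7=0)
  nb ##.: next=#  (t=0,i=9, bit6=1)
  nb #.#: next=#  (t=0,i=10, bit5=1)
  nb #..: next=.  (t=0,i=13, bit4=0)
  nb .##: next=#  (t=0,i=1, bit3=1)
  nb .#.: next=.  (t=0,i=15, bit2=0)
  nb ..#: next=.  (t=0,i=0, bit1=0)
  nb ...: next=#  (t=0,i=21, bit0=1)
  bits 01101001 = 105

105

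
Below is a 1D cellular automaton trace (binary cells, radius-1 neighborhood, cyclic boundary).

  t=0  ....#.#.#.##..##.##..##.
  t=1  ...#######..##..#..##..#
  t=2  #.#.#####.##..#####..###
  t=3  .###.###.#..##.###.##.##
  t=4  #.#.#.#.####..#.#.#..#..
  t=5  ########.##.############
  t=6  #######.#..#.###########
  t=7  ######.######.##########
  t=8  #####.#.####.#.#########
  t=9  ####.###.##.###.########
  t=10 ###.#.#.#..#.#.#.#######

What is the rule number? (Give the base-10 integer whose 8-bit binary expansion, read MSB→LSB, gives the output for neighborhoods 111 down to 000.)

  [7] ### => #  t=1,i=4
  [6] ##. => .  t=0,i=11
  [5] #.# => #  t=0,i=5
  [4] #.. => #  t=0,i=12
  [3] .## => .  t=0,i=10
  [2] .#. => #  t=0,i=4
  [1] ..# => #  t=0,i=3
  [0] ... => .  t=0,i=0
  bits 10110110 = 182

182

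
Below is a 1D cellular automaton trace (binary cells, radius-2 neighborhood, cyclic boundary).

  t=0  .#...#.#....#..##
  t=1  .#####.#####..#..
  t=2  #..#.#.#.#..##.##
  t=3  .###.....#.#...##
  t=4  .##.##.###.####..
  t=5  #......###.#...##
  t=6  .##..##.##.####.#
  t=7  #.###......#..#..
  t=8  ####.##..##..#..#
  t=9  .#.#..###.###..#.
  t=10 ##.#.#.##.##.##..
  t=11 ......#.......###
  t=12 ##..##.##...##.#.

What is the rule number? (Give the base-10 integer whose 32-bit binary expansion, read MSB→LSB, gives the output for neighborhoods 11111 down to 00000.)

2745129262

  #####|#  b31=1 t=1,i=3
  ####.|.  b30=0 t=1,i=4
  ###.#|#  b29=1 t=1,i=5
  ###..|.  b28=0 t=1,i=11
  ##.##|.  b27=0 t=1,i=6
  ##.#.|.  b26=0 t=0,i=0
  ##..#|#  b25=1 t=1,i=12
  ##...|#  b24=1 t=3,i=4
  #.###|#  b23=1 t=1,i=7
  #.##.|.  b22=0 t=4,i=4
  #.#.#|.  b21=0 t=2,i=5
  #.#..|#  b20=1 t=0,i=1
  #..##|#  b19=1 t=0,i=14
  #..#.|#  b18=1 t=1,i=13
  #...#|#  b17=1 t=0,i=3
  #....|#  b16=1 t=0,i=9
  .####|.  b15=0 t=1,i=2
  .###.|#  b14=1 t=2,i=16
  .##.#|.  b13=0 t=0,i=16
  .##..|#  b12=1 t=6,i=2
  .#.##|#  b11=1 t=6,i=0
  .#.#.|.  b10=0 t=0,i=6
  .#..#|.  b9=0 t=0,i=13
  .#...|#  b8=1 t=0,i=2
  ..###|.  b7=0 t=1,i=1
  ..##.|.  b6=0 t=0,i=15
  ..#.#|#  b5=1 t=0,i=5
  ..#..|.  b4=0 t=0,i=12
  ...##|#  b3=1 t=1,i=0
  ...#.|#  b2=1 t=0,i=4
  ....#|#  b1=1 t=0,i=10
  .....|.  b0=0 t=3,i=6
  bits 10100011100111110101100100101110 = 2745129262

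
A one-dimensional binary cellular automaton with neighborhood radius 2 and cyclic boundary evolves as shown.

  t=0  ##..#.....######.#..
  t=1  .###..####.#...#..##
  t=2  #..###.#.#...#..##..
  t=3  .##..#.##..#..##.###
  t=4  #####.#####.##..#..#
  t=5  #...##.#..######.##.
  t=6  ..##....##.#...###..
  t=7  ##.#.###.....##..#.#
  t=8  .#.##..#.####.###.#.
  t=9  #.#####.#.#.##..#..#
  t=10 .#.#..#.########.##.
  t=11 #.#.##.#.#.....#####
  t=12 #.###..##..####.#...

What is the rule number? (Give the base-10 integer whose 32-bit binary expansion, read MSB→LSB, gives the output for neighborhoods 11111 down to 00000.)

980393483

  [31] ##### => .  t=0,i=12
  [30] ####. => .  t=0,i=14
  [29] ###.# => #  t=0,i=15
  [28] ###.. => #  t=1,i=3
  [27] ##.## => #  t=1,i=0
  [26] ##.#. => .  t=0,i=16
  [25] ##..# => #  t=0,i=2
  [24] ##... => .  t=6,i=4
  [23] #.### => .  t=1,i=1
  [22] #.##. => #  t=3,i=1
  [21] #.#.# => #  t=2,i=7
  [20] #.#.. => .  t=0,i=17
  [19] #..## => #  t=0,i=19
  [18] #..#. => #  t=0,i=3
  [17] #...# => #  t=1,i=13
  [16] #.... => #  t=0,i=6
  [15] .#### => #  t=0,i=11
  [14] .###. => .  t=1,i=2
  [13] .##.# => .  t=1,i=19
  [12] .##.. => #  t=0,i=1
  [11] .#.## => #  t=3,i=6
  [10] .#.#. => #  t=2,i=8
  [9] .#..# => #  t=0,i=18
  [8] .#... => .  t=0,i=5
  [7] ..### => .  t=0,i=10
  [6] ..##. => .  t=0,i=0
  [5] ..#.# => .  t=3,i=5
  [4] ..#.. => .  t=0,i=4
  [3] ...## => #  t=0,i=9
  [2] ...#. => .  t=1,i=14
  [1] ....# => #  t=0,i=8
  [0] ..... => #  t=0,i=7
  bits 00111010011011111001111000001011 = 980393483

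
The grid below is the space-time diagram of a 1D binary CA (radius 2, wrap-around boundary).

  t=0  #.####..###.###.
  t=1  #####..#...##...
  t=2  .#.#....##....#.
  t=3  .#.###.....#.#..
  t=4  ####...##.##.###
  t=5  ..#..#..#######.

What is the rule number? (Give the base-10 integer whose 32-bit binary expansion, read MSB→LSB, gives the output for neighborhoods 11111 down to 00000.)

1224452389

  nb #####: next=.  (t=1,i=2, bit31=0)
  nb ####.: next=#  (t=0,i=4, bit30=1)
  nb ###.#: next=.  (t=0,i=10, bit29=0)
  nb ###..: next=.  (t=0,i=5, bit28=0)
  nb ##.##: next=#  (t=0,i=11, bit27=1)
  nb ##.#.: next=.  (t=0,i=15, bit26=0)
  nb ##..#: next=.  (t=0,i=6, bit25=0)
  nb ##...: next=.  (t=1,i=13, bit24=0)
  nb #.###: next=#  (t=0,i=2, bit23=1)
  nb #.##.: next=#  (t=4,i=10, bit22=1)
  nb #.#.#: next=#  (t=0,i=0, bit21=1)
  nb #.#..: next=#  (t=2,i=3, bit20=1)
  nb #..##: next=#  (t=0,i=7, bit19=1)
  nb #..#.: next=.  (t=1,i=6, bit18=0)
  nb #...#: next=#  (t=1,i=9, bit17=1)
  nb #....: next=#  (t=2,i=5, bit16=1)
  nb .####: next=#  (t=0,i=3, bit15=1)
  nb .###.: next=.  (t=0,i=9, bit14=0)
  nb .##.#: next=#  (t=4,i=8, bit13=1)
  nb .##..: next=.  (t=1,i=12, bit12=0)
  nb .#.##: next=#  (t=0,i=1, bit11=1)
  nb .#.#.: next=.  (t=2,i=2, bit10=0)
  nb .#..#: next=.  (t=2,i=15, bit9=0)
  nb .#...: next=#  (t=1,i=8, bit8=1)
  nb ..###: next=.  (t=0,i=8, bit7=0)
  nb ..##.: next=.  (t=1,i=11, bit6=0)
  nb ..#.#: next=#  (t=2,i=1, bit5=1)
  nb ..#..: next=.  (t=1,i=7, bit4=0)
  nb ...##: next=.  (t=1,i=10, bit3=0)
  nb ...#.: next=#  (t=2,i=13, bit2=1)
  nb ....#: next=.  (t=2,i=6, bit1=0)
  nb .....: next=#  (t=3,i=8, bit0=1)
  bits 01001000111110111010100100100101 = 1224452389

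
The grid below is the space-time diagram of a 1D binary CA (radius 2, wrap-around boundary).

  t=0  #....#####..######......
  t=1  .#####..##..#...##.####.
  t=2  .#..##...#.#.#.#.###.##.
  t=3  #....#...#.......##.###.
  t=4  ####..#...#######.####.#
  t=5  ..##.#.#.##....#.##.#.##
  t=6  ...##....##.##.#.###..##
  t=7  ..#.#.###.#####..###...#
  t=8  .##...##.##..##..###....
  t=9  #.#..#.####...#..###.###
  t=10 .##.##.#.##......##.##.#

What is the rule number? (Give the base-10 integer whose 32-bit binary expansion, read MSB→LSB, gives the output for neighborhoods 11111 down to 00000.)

  [31] ##### => .  t=0,i=7
  [30] ####. => #  t=0,i=8
  [29] ###.# => .  t=2,i=19
  [28] ###.. => #  t=0,i=9
  [27] ##.## => #  t=1,i=18
  [26] ##.#. => #  t=3,i=23
  [25] ##..# => .  t=0,i=10
  [24] ##... => .  t=0,i=18
  [23] #.### => #  t=1,i=19
  [22] #.##. => #  t=2,i=21
  [21] #.#.# => .  t=2,i=11
  [20] #.#.. => #  t=3,i=0
  [19] #..## => .  t=0,i=11
  [18] #..#. => #  t=1,i=11
  [17] #...# => .  t=1,i=14
  [16] #.... => #  t=0,i=2
  [15] .#### => .  t=0,i=6
  [14] .###. => #  t=2,i=18
  [13] .##.# => #  t=1,i=17
  [12] .##.. => #  t=1,i=9
  [11] .#.## => .  t=2,i=16
  [10] .#.#. => .  t=2,i=10
  [9] .#..# => .  t=2,i=2
  [8] .#... => #  t=0,i=1
  [7] ..### => #  t=0,i=5
  [6] ..##. => .  t=1,i=8
  [5] ..#.# => #  t=2,i=9
  [4] ..#.. => .  t=0,i=0
  [3] ...## => #  t=0,i=4
  [2] ...#. => .  t=0,i=23
  [1] ....# => #  t=0,i=3
  [0] ..... => #  t=0,i=20
  bits 01011100110101010111000110101011 = 1557492139

1557492139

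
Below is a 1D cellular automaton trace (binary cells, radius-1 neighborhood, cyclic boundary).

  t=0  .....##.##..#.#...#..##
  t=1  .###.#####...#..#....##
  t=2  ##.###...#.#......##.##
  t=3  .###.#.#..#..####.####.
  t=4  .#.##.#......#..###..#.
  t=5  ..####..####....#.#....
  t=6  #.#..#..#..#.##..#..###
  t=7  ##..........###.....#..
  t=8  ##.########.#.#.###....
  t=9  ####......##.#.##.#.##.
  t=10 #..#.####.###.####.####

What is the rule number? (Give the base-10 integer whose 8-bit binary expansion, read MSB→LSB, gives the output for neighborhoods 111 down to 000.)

105

  ### -> .   bit 7 = 0  t=1,i=2
  ##. -> #   bit 6 = 1  t=0,i=6
  #.# -> #   bit 5 = 1  t=0,i=7
  #.. -> .   bit 4 = 0  t=0,i=0
  .## -> #   bit 3 = 1  t=0,i=5
  .#. -> .   bit 2 = 0  t=0,i=12
  ..# -> .   bit 1 = 0  t=0,i=4
  ... -> #   bit 0 = 1  t=0,i=1
  bits 01101001 = 105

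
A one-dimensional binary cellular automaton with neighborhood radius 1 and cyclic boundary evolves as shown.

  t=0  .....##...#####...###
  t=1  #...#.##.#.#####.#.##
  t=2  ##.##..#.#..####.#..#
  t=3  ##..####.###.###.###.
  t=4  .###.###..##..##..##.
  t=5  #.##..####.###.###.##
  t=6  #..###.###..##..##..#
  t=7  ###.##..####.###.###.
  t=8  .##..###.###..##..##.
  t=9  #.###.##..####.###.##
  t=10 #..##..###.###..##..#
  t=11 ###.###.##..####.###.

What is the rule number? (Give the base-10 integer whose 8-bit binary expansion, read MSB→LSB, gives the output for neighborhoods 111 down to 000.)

214

  ### -> #   bit 7 = 1  t=0,i=11
  ##. -> #   bit 6 = 1  t=0,i=6
  #.# -> .   bit 5 = 0  t=1,i=5
  #.. -> #   bit 4 = 1  t=0,i=0
  .## -> .   bit 3 = 0  t=0,i=5
  .#. -> #   bit 2 = 1  t=1,i=4
  ..# -> #   bit 1 = 1  t=0,i=4
  ... -> .   bit 0 = 0  t=0,i=1
  bits 11010110 = 214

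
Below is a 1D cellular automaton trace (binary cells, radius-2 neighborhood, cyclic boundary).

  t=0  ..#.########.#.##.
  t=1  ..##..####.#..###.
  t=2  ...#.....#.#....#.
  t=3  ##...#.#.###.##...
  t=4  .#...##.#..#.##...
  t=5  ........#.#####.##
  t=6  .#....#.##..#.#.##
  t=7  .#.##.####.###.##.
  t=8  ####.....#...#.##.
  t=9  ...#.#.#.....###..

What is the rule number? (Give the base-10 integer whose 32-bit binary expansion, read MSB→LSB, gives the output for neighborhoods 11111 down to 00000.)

2958367778

  [31] ##### => #  t=0,i=6
  [30] ####. => .  t=0,i=10
  [29] ###.# => #  t=0,i=11
  [28] ###.. => #  t=1,i=16
  [27] ##.## => .  t=3,i=12
  [26] ##.#. => .  t=0,i=12
  [25] ##..# => .  t=1,i=4
  [24] ##... => .  t=0,i=17
  [23] #.### => .  t=0,i=4
  [22] #.##. => #  t=0,i=15
  [21] #.#.# => .  t=0,i=13
  [20] #.#.. => #  t=1,i=11
  [19] #..## => .  t=1,i=5
  [18] #..#. => #  t=4,i=10
  [17] #...# => .  t=0,i=0
  [16] #.... => #  t=2,i=0
  [15] .#### => .  t=0,i=5
  [14] .###. => .  t=1,i=15
  [13] .##.# => .  t=4,i=6
  [12] .##.. => #  t=0,i=16
  [11] .#.## => #  t=0,i=3
  [10] .#.#. => #  t=2,i=10
  [9] .#..# => .  t=1,i=12
  [8] .#... => .  t=2,i=4
  [7] ..### => .  t=1,i=6
  [6] ..##. => .  t=1,i=2
  [5] ..#.# => #  t=0,i=2
  [4] ..#.. => .  t=2,i=3
  [3] ...## => .  t=1,i=1
  [2] ...#. => .  t=0,i=1
  [1] ....# => #  t=2,i=1
  [0] ..... => .  t=2,i=6
  bits 10110000010101010001110000100010 = 2958367778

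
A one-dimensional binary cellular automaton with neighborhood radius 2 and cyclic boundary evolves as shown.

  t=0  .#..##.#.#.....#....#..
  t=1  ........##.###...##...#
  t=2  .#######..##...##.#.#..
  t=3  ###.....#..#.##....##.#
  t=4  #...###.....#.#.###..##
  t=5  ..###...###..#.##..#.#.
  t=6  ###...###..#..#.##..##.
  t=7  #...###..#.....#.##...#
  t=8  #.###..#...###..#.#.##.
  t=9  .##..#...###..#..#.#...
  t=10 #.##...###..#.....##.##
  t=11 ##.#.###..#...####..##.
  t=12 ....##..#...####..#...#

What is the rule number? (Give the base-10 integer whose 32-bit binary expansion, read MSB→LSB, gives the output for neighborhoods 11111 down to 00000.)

714316939

  ##### -> .   bit 31 = 0  t=2,i=3
  ####. -> .   bit 30 = 0  t=2,i=6
  ###.# -> #   bit 29 = 1  t=10,i=0
  ###.. -> .   bit 28 = 0  t=1,i=13
  ##.## -> #   bit 27 = 1  t=1,i=10
  ##.#. -> .   bit 26 = 0  t=0,i=6
  ##..# -> #   bit 25 = 1  t=2,i=8
  ##... -> .   bit 24 = 0  t=1,i=14
  #.### -> #   bit 23 = 1  t=1,i=11
  #.##. -> .   bit 22 = 0  t=3,i=13
  #.#.# -> .   bit 21 = 0  t=0,i=7
  #.#.. -> #   bit 20 = 1  t=0,i=9
  #..## -> .   bit 19 = 0  t=0,i=3
  #..#. -> .   bit 18 = 0  t=3,i=10
  #...# -> #   bit 17 = 1  t=0,i=22
  #.... -> #   bit 16 = 1  t=0,i=11
  .#### -> #   bit 15 = 1  t=2,i=2
  .###. -> .   bit 14 = 0  t=1,i=12
  .##.# -> .   bit 13 = 0  t=0,i=5
  .##.. -> #   bit 12 = 1  t=1,i=18
  .#.## -> #   bit 11 = 1  t=3,i=12
  .#.#. -> #   bit 10 = 1  t=0,i=8
  .#..# -> .   bit 9 = 0  t=0,i=2
  .#... -> .   bit 8 = 0  t=0,i=10
  ..### -> #   bit 7 = 1  t=2,i=1
  ..##. -> .   bit 6 = 0  t=0,i=4
  ..#.# -> .   bit 5 = 0  t=3,i=11
  ..#.. -> .   bit 4 = 0  t=0,i=1
  ...## -> #   bit 3 = 1  t=1,i=7
  ...#. -> .   bit 2 = 0  t=0,i=0
  ....# -> #   bit 1 = 1  t=0,i=13
  ..... -> #   bit 0 = 1  t=0,i=12
  bits 00101010100100111001110010001011 = 714316939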